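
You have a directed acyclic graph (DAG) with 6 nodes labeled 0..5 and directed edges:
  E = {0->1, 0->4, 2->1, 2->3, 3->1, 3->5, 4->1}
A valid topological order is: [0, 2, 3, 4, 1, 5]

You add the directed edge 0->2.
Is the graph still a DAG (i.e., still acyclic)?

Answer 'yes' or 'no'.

Given toposort: [0, 2, 3, 4, 1, 5]
Position of 0: index 0; position of 2: index 1
New edge 0->2: forward
Forward edge: respects the existing order. Still a DAG, same toposort still valid.
Still a DAG? yes

Answer: yes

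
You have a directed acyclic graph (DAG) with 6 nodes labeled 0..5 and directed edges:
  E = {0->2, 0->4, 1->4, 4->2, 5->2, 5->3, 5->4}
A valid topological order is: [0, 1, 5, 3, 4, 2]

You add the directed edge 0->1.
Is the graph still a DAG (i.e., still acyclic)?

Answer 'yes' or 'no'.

Answer: yes

Derivation:
Given toposort: [0, 1, 5, 3, 4, 2]
Position of 0: index 0; position of 1: index 1
New edge 0->1: forward
Forward edge: respects the existing order. Still a DAG, same toposort still valid.
Still a DAG? yes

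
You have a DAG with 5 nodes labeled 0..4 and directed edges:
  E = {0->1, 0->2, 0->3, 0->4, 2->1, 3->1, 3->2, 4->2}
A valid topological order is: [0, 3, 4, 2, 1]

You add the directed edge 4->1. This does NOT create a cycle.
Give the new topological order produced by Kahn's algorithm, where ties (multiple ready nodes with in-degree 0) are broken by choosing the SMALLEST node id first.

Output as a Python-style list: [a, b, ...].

Answer: [0, 3, 4, 2, 1]

Derivation:
Old toposort: [0, 3, 4, 2, 1]
Added edge: 4->1
Position of 4 (2) < position of 1 (4). Old order still valid.
Run Kahn's algorithm (break ties by smallest node id):
  initial in-degrees: [0, 4, 3, 1, 1]
  ready (indeg=0): [0]
  pop 0: indeg[1]->3; indeg[2]->2; indeg[3]->0; indeg[4]->0 | ready=[3, 4] | order so far=[0]
  pop 3: indeg[1]->2; indeg[2]->1 | ready=[4] | order so far=[0, 3]
  pop 4: indeg[1]->1; indeg[2]->0 | ready=[2] | order so far=[0, 3, 4]
  pop 2: indeg[1]->0 | ready=[1] | order so far=[0, 3, 4, 2]
  pop 1: no out-edges | ready=[] | order so far=[0, 3, 4, 2, 1]
  Result: [0, 3, 4, 2, 1]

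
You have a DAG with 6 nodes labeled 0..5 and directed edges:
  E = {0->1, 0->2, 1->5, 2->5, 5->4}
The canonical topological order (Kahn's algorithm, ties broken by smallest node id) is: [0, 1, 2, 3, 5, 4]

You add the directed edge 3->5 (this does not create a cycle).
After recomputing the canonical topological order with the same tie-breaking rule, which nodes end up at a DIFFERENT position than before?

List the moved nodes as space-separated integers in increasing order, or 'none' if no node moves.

Old toposort: [0, 1, 2, 3, 5, 4]
Added edge 3->5
Recompute Kahn (smallest-id tiebreak):
  initial in-degrees: [0, 1, 1, 0, 1, 3]
  ready (indeg=0): [0, 3]
  pop 0: indeg[1]->0; indeg[2]->0 | ready=[1, 2, 3] | order so far=[0]
  pop 1: indeg[5]->2 | ready=[2, 3] | order so far=[0, 1]
  pop 2: indeg[5]->1 | ready=[3] | order so far=[0, 1, 2]
  pop 3: indeg[5]->0 | ready=[5] | order so far=[0, 1, 2, 3]
  pop 5: indeg[4]->0 | ready=[4] | order so far=[0, 1, 2, 3, 5]
  pop 4: no out-edges | ready=[] | order so far=[0, 1, 2, 3, 5, 4]
New canonical toposort: [0, 1, 2, 3, 5, 4]
Compare positions:
  Node 0: index 0 -> 0 (same)
  Node 1: index 1 -> 1 (same)
  Node 2: index 2 -> 2 (same)
  Node 3: index 3 -> 3 (same)
  Node 4: index 5 -> 5 (same)
  Node 5: index 4 -> 4 (same)
Nodes that changed position: none

Answer: none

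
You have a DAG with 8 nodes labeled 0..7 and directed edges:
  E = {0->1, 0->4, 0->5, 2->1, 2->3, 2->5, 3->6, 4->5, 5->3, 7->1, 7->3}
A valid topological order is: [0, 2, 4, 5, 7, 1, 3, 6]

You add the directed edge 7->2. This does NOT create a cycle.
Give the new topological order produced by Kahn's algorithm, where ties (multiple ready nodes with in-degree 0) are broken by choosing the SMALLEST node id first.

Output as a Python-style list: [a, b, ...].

Old toposort: [0, 2, 4, 5, 7, 1, 3, 6]
Added edge: 7->2
Position of 7 (4) > position of 2 (1). Must reorder: 7 must now come before 2.
Run Kahn's algorithm (break ties by smallest node id):
  initial in-degrees: [0, 3, 1, 3, 1, 3, 1, 0]
  ready (indeg=0): [0, 7]
  pop 0: indeg[1]->2; indeg[4]->0; indeg[5]->2 | ready=[4, 7] | order so far=[0]
  pop 4: indeg[5]->1 | ready=[7] | order so far=[0, 4]
  pop 7: indeg[1]->1; indeg[2]->0; indeg[3]->2 | ready=[2] | order so far=[0, 4, 7]
  pop 2: indeg[1]->0; indeg[3]->1; indeg[5]->0 | ready=[1, 5] | order so far=[0, 4, 7, 2]
  pop 1: no out-edges | ready=[5] | order so far=[0, 4, 7, 2, 1]
  pop 5: indeg[3]->0 | ready=[3] | order so far=[0, 4, 7, 2, 1, 5]
  pop 3: indeg[6]->0 | ready=[6] | order so far=[0, 4, 7, 2, 1, 5, 3]
  pop 6: no out-edges | ready=[] | order so far=[0, 4, 7, 2, 1, 5, 3, 6]
  Result: [0, 4, 7, 2, 1, 5, 3, 6]

Answer: [0, 4, 7, 2, 1, 5, 3, 6]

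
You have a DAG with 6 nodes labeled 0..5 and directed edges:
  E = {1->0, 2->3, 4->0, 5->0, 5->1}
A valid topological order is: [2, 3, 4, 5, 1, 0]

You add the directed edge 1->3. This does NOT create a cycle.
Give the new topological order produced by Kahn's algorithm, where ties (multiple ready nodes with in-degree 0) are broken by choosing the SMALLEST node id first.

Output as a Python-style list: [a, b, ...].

Old toposort: [2, 3, 4, 5, 1, 0]
Added edge: 1->3
Position of 1 (4) > position of 3 (1). Must reorder: 1 must now come before 3.
Run Kahn's algorithm (break ties by smallest node id):
  initial in-degrees: [3, 1, 0, 2, 0, 0]
  ready (indeg=0): [2, 4, 5]
  pop 2: indeg[3]->1 | ready=[4, 5] | order so far=[2]
  pop 4: indeg[0]->2 | ready=[5] | order so far=[2, 4]
  pop 5: indeg[0]->1; indeg[1]->0 | ready=[1] | order so far=[2, 4, 5]
  pop 1: indeg[0]->0; indeg[3]->0 | ready=[0, 3] | order so far=[2, 4, 5, 1]
  pop 0: no out-edges | ready=[3] | order so far=[2, 4, 5, 1, 0]
  pop 3: no out-edges | ready=[] | order so far=[2, 4, 5, 1, 0, 3]
  Result: [2, 4, 5, 1, 0, 3]

Answer: [2, 4, 5, 1, 0, 3]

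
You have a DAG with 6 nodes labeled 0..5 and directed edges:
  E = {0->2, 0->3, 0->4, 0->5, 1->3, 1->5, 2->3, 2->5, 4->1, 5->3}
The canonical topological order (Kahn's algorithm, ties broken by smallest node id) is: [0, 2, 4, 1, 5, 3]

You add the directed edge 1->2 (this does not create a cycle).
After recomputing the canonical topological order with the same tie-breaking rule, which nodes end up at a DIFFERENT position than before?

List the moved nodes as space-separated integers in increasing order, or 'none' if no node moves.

Old toposort: [0, 2, 4, 1, 5, 3]
Added edge 1->2
Recompute Kahn (smallest-id tiebreak):
  initial in-degrees: [0, 1, 2, 4, 1, 3]
  ready (indeg=0): [0]
  pop 0: indeg[2]->1; indeg[3]->3; indeg[4]->0; indeg[5]->2 | ready=[4] | order so far=[0]
  pop 4: indeg[1]->0 | ready=[1] | order so far=[0, 4]
  pop 1: indeg[2]->0; indeg[3]->2; indeg[5]->1 | ready=[2] | order so far=[0, 4, 1]
  pop 2: indeg[3]->1; indeg[5]->0 | ready=[5] | order so far=[0, 4, 1, 2]
  pop 5: indeg[3]->0 | ready=[3] | order so far=[0, 4, 1, 2, 5]
  pop 3: no out-edges | ready=[] | order so far=[0, 4, 1, 2, 5, 3]
New canonical toposort: [0, 4, 1, 2, 5, 3]
Compare positions:
  Node 0: index 0 -> 0 (same)
  Node 1: index 3 -> 2 (moved)
  Node 2: index 1 -> 3 (moved)
  Node 3: index 5 -> 5 (same)
  Node 4: index 2 -> 1 (moved)
  Node 5: index 4 -> 4 (same)
Nodes that changed position: 1 2 4

Answer: 1 2 4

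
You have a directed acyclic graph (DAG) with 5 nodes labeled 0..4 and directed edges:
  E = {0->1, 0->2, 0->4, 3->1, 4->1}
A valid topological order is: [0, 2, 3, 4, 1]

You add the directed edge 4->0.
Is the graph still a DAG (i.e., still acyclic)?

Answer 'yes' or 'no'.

Given toposort: [0, 2, 3, 4, 1]
Position of 4: index 3; position of 0: index 0
New edge 4->0: backward (u after v in old order)
Backward edge: old toposort is now invalid. Check if this creates a cycle.
Does 0 already reach 4? Reachable from 0: [0, 1, 2, 4]. YES -> cycle!
Still a DAG? no

Answer: no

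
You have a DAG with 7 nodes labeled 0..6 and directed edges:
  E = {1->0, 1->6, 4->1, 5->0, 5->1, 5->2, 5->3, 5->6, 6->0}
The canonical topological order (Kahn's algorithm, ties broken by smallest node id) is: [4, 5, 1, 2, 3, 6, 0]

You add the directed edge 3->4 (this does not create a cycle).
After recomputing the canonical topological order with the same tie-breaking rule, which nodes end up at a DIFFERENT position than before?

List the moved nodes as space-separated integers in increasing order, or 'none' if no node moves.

Answer: 1 2 3 4 5

Derivation:
Old toposort: [4, 5, 1, 2, 3, 6, 0]
Added edge 3->4
Recompute Kahn (smallest-id tiebreak):
  initial in-degrees: [3, 2, 1, 1, 1, 0, 2]
  ready (indeg=0): [5]
  pop 5: indeg[0]->2; indeg[1]->1; indeg[2]->0; indeg[3]->0; indeg[6]->1 | ready=[2, 3] | order so far=[5]
  pop 2: no out-edges | ready=[3] | order so far=[5, 2]
  pop 3: indeg[4]->0 | ready=[4] | order so far=[5, 2, 3]
  pop 4: indeg[1]->0 | ready=[1] | order so far=[5, 2, 3, 4]
  pop 1: indeg[0]->1; indeg[6]->0 | ready=[6] | order so far=[5, 2, 3, 4, 1]
  pop 6: indeg[0]->0 | ready=[0] | order so far=[5, 2, 3, 4, 1, 6]
  pop 0: no out-edges | ready=[] | order so far=[5, 2, 3, 4, 1, 6, 0]
New canonical toposort: [5, 2, 3, 4, 1, 6, 0]
Compare positions:
  Node 0: index 6 -> 6 (same)
  Node 1: index 2 -> 4 (moved)
  Node 2: index 3 -> 1 (moved)
  Node 3: index 4 -> 2 (moved)
  Node 4: index 0 -> 3 (moved)
  Node 5: index 1 -> 0 (moved)
  Node 6: index 5 -> 5 (same)
Nodes that changed position: 1 2 3 4 5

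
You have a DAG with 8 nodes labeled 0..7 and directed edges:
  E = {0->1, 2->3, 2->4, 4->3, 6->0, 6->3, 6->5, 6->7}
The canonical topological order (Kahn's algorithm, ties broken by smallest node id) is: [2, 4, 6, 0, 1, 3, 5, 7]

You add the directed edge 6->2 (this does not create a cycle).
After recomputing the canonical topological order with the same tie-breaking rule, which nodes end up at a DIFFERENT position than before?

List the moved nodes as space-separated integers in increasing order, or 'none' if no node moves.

Old toposort: [2, 4, 6, 0, 1, 3, 5, 7]
Added edge 6->2
Recompute Kahn (smallest-id tiebreak):
  initial in-degrees: [1, 1, 1, 3, 1, 1, 0, 1]
  ready (indeg=0): [6]
  pop 6: indeg[0]->0; indeg[2]->0; indeg[3]->2; indeg[5]->0; indeg[7]->0 | ready=[0, 2, 5, 7] | order so far=[6]
  pop 0: indeg[1]->0 | ready=[1, 2, 5, 7] | order so far=[6, 0]
  pop 1: no out-edges | ready=[2, 5, 7] | order so far=[6, 0, 1]
  pop 2: indeg[3]->1; indeg[4]->0 | ready=[4, 5, 7] | order so far=[6, 0, 1, 2]
  pop 4: indeg[3]->0 | ready=[3, 5, 7] | order so far=[6, 0, 1, 2, 4]
  pop 3: no out-edges | ready=[5, 7] | order so far=[6, 0, 1, 2, 4, 3]
  pop 5: no out-edges | ready=[7] | order so far=[6, 0, 1, 2, 4, 3, 5]
  pop 7: no out-edges | ready=[] | order so far=[6, 0, 1, 2, 4, 3, 5, 7]
New canonical toposort: [6, 0, 1, 2, 4, 3, 5, 7]
Compare positions:
  Node 0: index 3 -> 1 (moved)
  Node 1: index 4 -> 2 (moved)
  Node 2: index 0 -> 3 (moved)
  Node 3: index 5 -> 5 (same)
  Node 4: index 1 -> 4 (moved)
  Node 5: index 6 -> 6 (same)
  Node 6: index 2 -> 0 (moved)
  Node 7: index 7 -> 7 (same)
Nodes that changed position: 0 1 2 4 6

Answer: 0 1 2 4 6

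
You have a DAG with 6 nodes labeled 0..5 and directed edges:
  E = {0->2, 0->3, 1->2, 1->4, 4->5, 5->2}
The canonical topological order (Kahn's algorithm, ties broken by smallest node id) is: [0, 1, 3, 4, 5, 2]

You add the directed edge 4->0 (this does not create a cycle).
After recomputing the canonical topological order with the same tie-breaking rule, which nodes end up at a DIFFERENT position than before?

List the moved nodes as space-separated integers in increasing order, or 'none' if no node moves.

Old toposort: [0, 1, 3, 4, 5, 2]
Added edge 4->0
Recompute Kahn (smallest-id tiebreak):
  initial in-degrees: [1, 0, 3, 1, 1, 1]
  ready (indeg=0): [1]
  pop 1: indeg[2]->2; indeg[4]->0 | ready=[4] | order so far=[1]
  pop 4: indeg[0]->0; indeg[5]->0 | ready=[0, 5] | order so far=[1, 4]
  pop 0: indeg[2]->1; indeg[3]->0 | ready=[3, 5] | order so far=[1, 4, 0]
  pop 3: no out-edges | ready=[5] | order so far=[1, 4, 0, 3]
  pop 5: indeg[2]->0 | ready=[2] | order so far=[1, 4, 0, 3, 5]
  pop 2: no out-edges | ready=[] | order so far=[1, 4, 0, 3, 5, 2]
New canonical toposort: [1, 4, 0, 3, 5, 2]
Compare positions:
  Node 0: index 0 -> 2 (moved)
  Node 1: index 1 -> 0 (moved)
  Node 2: index 5 -> 5 (same)
  Node 3: index 2 -> 3 (moved)
  Node 4: index 3 -> 1 (moved)
  Node 5: index 4 -> 4 (same)
Nodes that changed position: 0 1 3 4

Answer: 0 1 3 4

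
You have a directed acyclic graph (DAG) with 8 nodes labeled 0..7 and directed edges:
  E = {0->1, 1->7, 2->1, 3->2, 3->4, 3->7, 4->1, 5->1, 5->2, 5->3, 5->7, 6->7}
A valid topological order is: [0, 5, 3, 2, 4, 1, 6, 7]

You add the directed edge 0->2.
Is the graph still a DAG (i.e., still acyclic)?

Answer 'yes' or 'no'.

Given toposort: [0, 5, 3, 2, 4, 1, 6, 7]
Position of 0: index 0; position of 2: index 3
New edge 0->2: forward
Forward edge: respects the existing order. Still a DAG, same toposort still valid.
Still a DAG? yes

Answer: yes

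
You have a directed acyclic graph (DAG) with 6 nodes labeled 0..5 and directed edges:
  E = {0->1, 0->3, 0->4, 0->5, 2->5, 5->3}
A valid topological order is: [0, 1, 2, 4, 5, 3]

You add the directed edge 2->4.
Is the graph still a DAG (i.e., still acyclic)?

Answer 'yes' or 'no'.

Given toposort: [0, 1, 2, 4, 5, 3]
Position of 2: index 2; position of 4: index 3
New edge 2->4: forward
Forward edge: respects the existing order. Still a DAG, same toposort still valid.
Still a DAG? yes

Answer: yes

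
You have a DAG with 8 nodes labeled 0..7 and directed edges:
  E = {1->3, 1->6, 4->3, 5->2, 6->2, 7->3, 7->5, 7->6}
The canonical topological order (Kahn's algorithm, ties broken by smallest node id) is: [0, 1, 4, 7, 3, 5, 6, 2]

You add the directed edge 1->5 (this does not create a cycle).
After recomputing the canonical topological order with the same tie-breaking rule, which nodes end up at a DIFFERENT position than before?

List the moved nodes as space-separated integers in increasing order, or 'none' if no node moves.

Old toposort: [0, 1, 4, 7, 3, 5, 6, 2]
Added edge 1->5
Recompute Kahn (smallest-id tiebreak):
  initial in-degrees: [0, 0, 2, 3, 0, 2, 2, 0]
  ready (indeg=0): [0, 1, 4, 7]
  pop 0: no out-edges | ready=[1, 4, 7] | order so far=[0]
  pop 1: indeg[3]->2; indeg[5]->1; indeg[6]->1 | ready=[4, 7] | order so far=[0, 1]
  pop 4: indeg[3]->1 | ready=[7] | order so far=[0, 1, 4]
  pop 7: indeg[3]->0; indeg[5]->0; indeg[6]->0 | ready=[3, 5, 6] | order so far=[0, 1, 4, 7]
  pop 3: no out-edges | ready=[5, 6] | order so far=[0, 1, 4, 7, 3]
  pop 5: indeg[2]->1 | ready=[6] | order so far=[0, 1, 4, 7, 3, 5]
  pop 6: indeg[2]->0 | ready=[2] | order so far=[0, 1, 4, 7, 3, 5, 6]
  pop 2: no out-edges | ready=[] | order so far=[0, 1, 4, 7, 3, 5, 6, 2]
New canonical toposort: [0, 1, 4, 7, 3, 5, 6, 2]
Compare positions:
  Node 0: index 0 -> 0 (same)
  Node 1: index 1 -> 1 (same)
  Node 2: index 7 -> 7 (same)
  Node 3: index 4 -> 4 (same)
  Node 4: index 2 -> 2 (same)
  Node 5: index 5 -> 5 (same)
  Node 6: index 6 -> 6 (same)
  Node 7: index 3 -> 3 (same)
Nodes that changed position: none

Answer: none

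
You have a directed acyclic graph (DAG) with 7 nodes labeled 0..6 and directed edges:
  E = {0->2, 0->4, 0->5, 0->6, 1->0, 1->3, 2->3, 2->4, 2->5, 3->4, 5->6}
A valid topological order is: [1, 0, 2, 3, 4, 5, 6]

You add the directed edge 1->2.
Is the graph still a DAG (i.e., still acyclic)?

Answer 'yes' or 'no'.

Answer: yes

Derivation:
Given toposort: [1, 0, 2, 3, 4, 5, 6]
Position of 1: index 0; position of 2: index 2
New edge 1->2: forward
Forward edge: respects the existing order. Still a DAG, same toposort still valid.
Still a DAG? yes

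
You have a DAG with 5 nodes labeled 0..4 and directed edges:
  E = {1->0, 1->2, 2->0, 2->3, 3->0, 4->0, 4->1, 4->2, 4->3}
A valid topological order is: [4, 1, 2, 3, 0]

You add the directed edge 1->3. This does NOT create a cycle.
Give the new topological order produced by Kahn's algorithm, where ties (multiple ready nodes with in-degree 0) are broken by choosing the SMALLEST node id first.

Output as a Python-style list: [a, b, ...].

Answer: [4, 1, 2, 3, 0]

Derivation:
Old toposort: [4, 1, 2, 3, 0]
Added edge: 1->3
Position of 1 (1) < position of 3 (3). Old order still valid.
Run Kahn's algorithm (break ties by smallest node id):
  initial in-degrees: [4, 1, 2, 3, 0]
  ready (indeg=0): [4]
  pop 4: indeg[0]->3; indeg[1]->0; indeg[2]->1; indeg[3]->2 | ready=[1] | order so far=[4]
  pop 1: indeg[0]->2; indeg[2]->0; indeg[3]->1 | ready=[2] | order so far=[4, 1]
  pop 2: indeg[0]->1; indeg[3]->0 | ready=[3] | order so far=[4, 1, 2]
  pop 3: indeg[0]->0 | ready=[0] | order so far=[4, 1, 2, 3]
  pop 0: no out-edges | ready=[] | order so far=[4, 1, 2, 3, 0]
  Result: [4, 1, 2, 3, 0]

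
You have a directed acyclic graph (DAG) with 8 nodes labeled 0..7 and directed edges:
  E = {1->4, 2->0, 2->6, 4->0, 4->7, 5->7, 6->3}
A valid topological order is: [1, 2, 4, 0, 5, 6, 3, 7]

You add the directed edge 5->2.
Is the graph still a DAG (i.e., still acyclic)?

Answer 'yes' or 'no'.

Given toposort: [1, 2, 4, 0, 5, 6, 3, 7]
Position of 5: index 4; position of 2: index 1
New edge 5->2: backward (u after v in old order)
Backward edge: old toposort is now invalid. Check if this creates a cycle.
Does 2 already reach 5? Reachable from 2: [0, 2, 3, 6]. NO -> still a DAG (reorder needed).
Still a DAG? yes

Answer: yes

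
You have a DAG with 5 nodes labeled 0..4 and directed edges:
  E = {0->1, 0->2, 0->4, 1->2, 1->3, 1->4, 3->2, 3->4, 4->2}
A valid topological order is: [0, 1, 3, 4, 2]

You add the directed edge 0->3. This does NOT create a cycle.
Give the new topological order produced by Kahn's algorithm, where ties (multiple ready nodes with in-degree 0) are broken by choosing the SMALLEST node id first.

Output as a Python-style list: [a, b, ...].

Answer: [0, 1, 3, 4, 2]

Derivation:
Old toposort: [0, 1, 3, 4, 2]
Added edge: 0->3
Position of 0 (0) < position of 3 (2). Old order still valid.
Run Kahn's algorithm (break ties by smallest node id):
  initial in-degrees: [0, 1, 4, 2, 3]
  ready (indeg=0): [0]
  pop 0: indeg[1]->0; indeg[2]->3; indeg[3]->1; indeg[4]->2 | ready=[1] | order so far=[0]
  pop 1: indeg[2]->2; indeg[3]->0; indeg[4]->1 | ready=[3] | order so far=[0, 1]
  pop 3: indeg[2]->1; indeg[4]->0 | ready=[4] | order so far=[0, 1, 3]
  pop 4: indeg[2]->0 | ready=[2] | order so far=[0, 1, 3, 4]
  pop 2: no out-edges | ready=[] | order so far=[0, 1, 3, 4, 2]
  Result: [0, 1, 3, 4, 2]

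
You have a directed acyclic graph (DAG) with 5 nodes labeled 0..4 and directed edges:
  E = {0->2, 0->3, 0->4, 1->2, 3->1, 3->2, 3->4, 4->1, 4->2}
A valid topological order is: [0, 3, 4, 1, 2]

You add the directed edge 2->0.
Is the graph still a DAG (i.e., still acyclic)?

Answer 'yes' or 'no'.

Given toposort: [0, 3, 4, 1, 2]
Position of 2: index 4; position of 0: index 0
New edge 2->0: backward (u after v in old order)
Backward edge: old toposort is now invalid. Check if this creates a cycle.
Does 0 already reach 2? Reachable from 0: [0, 1, 2, 3, 4]. YES -> cycle!
Still a DAG? no

Answer: no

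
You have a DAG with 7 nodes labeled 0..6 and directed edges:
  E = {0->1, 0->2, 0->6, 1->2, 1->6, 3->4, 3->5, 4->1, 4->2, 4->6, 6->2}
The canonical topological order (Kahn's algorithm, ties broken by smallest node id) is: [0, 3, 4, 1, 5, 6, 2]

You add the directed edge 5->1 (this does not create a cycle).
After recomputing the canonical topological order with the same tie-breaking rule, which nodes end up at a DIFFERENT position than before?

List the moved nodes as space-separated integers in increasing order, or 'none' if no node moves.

Old toposort: [0, 3, 4, 1, 5, 6, 2]
Added edge 5->1
Recompute Kahn (smallest-id tiebreak):
  initial in-degrees: [0, 3, 4, 0, 1, 1, 3]
  ready (indeg=0): [0, 3]
  pop 0: indeg[1]->2; indeg[2]->3; indeg[6]->2 | ready=[3] | order so far=[0]
  pop 3: indeg[4]->0; indeg[5]->0 | ready=[4, 5] | order so far=[0, 3]
  pop 4: indeg[1]->1; indeg[2]->2; indeg[6]->1 | ready=[5] | order so far=[0, 3, 4]
  pop 5: indeg[1]->0 | ready=[1] | order so far=[0, 3, 4, 5]
  pop 1: indeg[2]->1; indeg[6]->0 | ready=[6] | order so far=[0, 3, 4, 5, 1]
  pop 6: indeg[2]->0 | ready=[2] | order so far=[0, 3, 4, 5, 1, 6]
  pop 2: no out-edges | ready=[] | order so far=[0, 3, 4, 5, 1, 6, 2]
New canonical toposort: [0, 3, 4, 5, 1, 6, 2]
Compare positions:
  Node 0: index 0 -> 0 (same)
  Node 1: index 3 -> 4 (moved)
  Node 2: index 6 -> 6 (same)
  Node 3: index 1 -> 1 (same)
  Node 4: index 2 -> 2 (same)
  Node 5: index 4 -> 3 (moved)
  Node 6: index 5 -> 5 (same)
Nodes that changed position: 1 5

Answer: 1 5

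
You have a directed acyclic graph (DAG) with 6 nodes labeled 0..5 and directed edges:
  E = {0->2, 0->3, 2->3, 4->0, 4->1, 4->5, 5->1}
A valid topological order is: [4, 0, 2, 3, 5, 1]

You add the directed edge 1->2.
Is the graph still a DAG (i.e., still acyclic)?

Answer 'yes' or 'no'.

Answer: yes

Derivation:
Given toposort: [4, 0, 2, 3, 5, 1]
Position of 1: index 5; position of 2: index 2
New edge 1->2: backward (u after v in old order)
Backward edge: old toposort is now invalid. Check if this creates a cycle.
Does 2 already reach 1? Reachable from 2: [2, 3]. NO -> still a DAG (reorder needed).
Still a DAG? yes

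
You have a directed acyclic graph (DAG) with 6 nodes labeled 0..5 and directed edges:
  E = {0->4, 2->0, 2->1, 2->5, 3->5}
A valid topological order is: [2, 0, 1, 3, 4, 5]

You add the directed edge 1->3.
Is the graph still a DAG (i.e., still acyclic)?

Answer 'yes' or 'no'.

Given toposort: [2, 0, 1, 3, 4, 5]
Position of 1: index 2; position of 3: index 3
New edge 1->3: forward
Forward edge: respects the existing order. Still a DAG, same toposort still valid.
Still a DAG? yes

Answer: yes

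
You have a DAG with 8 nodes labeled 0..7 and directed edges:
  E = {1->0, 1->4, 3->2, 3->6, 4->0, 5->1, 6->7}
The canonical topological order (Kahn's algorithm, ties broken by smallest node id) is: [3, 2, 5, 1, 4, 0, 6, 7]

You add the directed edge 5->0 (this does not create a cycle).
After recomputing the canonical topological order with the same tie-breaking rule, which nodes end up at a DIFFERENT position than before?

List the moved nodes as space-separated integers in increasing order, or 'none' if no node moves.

Answer: none

Derivation:
Old toposort: [3, 2, 5, 1, 4, 0, 6, 7]
Added edge 5->0
Recompute Kahn (smallest-id tiebreak):
  initial in-degrees: [3, 1, 1, 0, 1, 0, 1, 1]
  ready (indeg=0): [3, 5]
  pop 3: indeg[2]->0; indeg[6]->0 | ready=[2, 5, 6] | order so far=[3]
  pop 2: no out-edges | ready=[5, 6] | order so far=[3, 2]
  pop 5: indeg[0]->2; indeg[1]->0 | ready=[1, 6] | order so far=[3, 2, 5]
  pop 1: indeg[0]->1; indeg[4]->0 | ready=[4, 6] | order so far=[3, 2, 5, 1]
  pop 4: indeg[0]->0 | ready=[0, 6] | order so far=[3, 2, 5, 1, 4]
  pop 0: no out-edges | ready=[6] | order so far=[3, 2, 5, 1, 4, 0]
  pop 6: indeg[7]->0 | ready=[7] | order so far=[3, 2, 5, 1, 4, 0, 6]
  pop 7: no out-edges | ready=[] | order so far=[3, 2, 5, 1, 4, 0, 6, 7]
New canonical toposort: [3, 2, 5, 1, 4, 0, 6, 7]
Compare positions:
  Node 0: index 5 -> 5 (same)
  Node 1: index 3 -> 3 (same)
  Node 2: index 1 -> 1 (same)
  Node 3: index 0 -> 0 (same)
  Node 4: index 4 -> 4 (same)
  Node 5: index 2 -> 2 (same)
  Node 6: index 6 -> 6 (same)
  Node 7: index 7 -> 7 (same)
Nodes that changed position: none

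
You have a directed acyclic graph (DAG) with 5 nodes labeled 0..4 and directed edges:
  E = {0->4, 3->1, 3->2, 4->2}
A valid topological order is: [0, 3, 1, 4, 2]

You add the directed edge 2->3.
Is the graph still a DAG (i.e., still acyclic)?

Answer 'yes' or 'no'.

Given toposort: [0, 3, 1, 4, 2]
Position of 2: index 4; position of 3: index 1
New edge 2->3: backward (u after v in old order)
Backward edge: old toposort is now invalid. Check if this creates a cycle.
Does 3 already reach 2? Reachable from 3: [1, 2, 3]. YES -> cycle!
Still a DAG? no

Answer: no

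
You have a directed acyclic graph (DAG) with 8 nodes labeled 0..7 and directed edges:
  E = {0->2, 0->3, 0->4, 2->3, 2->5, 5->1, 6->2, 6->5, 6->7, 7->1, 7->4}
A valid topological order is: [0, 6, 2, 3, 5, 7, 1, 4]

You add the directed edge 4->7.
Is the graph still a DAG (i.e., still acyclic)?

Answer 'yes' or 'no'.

Answer: no

Derivation:
Given toposort: [0, 6, 2, 3, 5, 7, 1, 4]
Position of 4: index 7; position of 7: index 5
New edge 4->7: backward (u after v in old order)
Backward edge: old toposort is now invalid. Check if this creates a cycle.
Does 7 already reach 4? Reachable from 7: [1, 4, 7]. YES -> cycle!
Still a DAG? no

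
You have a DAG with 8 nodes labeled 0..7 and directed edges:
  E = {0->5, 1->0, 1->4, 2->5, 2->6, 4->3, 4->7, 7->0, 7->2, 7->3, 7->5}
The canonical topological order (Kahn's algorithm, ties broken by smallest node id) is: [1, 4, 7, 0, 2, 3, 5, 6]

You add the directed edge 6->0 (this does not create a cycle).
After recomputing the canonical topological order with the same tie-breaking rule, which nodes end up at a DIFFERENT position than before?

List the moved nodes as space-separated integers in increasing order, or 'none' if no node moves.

Answer: 0 2 3 5 6

Derivation:
Old toposort: [1, 4, 7, 0, 2, 3, 5, 6]
Added edge 6->0
Recompute Kahn (smallest-id tiebreak):
  initial in-degrees: [3, 0, 1, 2, 1, 3, 1, 1]
  ready (indeg=0): [1]
  pop 1: indeg[0]->2; indeg[4]->0 | ready=[4] | order so far=[1]
  pop 4: indeg[3]->1; indeg[7]->0 | ready=[7] | order so far=[1, 4]
  pop 7: indeg[0]->1; indeg[2]->0; indeg[3]->0; indeg[5]->2 | ready=[2, 3] | order so far=[1, 4, 7]
  pop 2: indeg[5]->1; indeg[6]->0 | ready=[3, 6] | order so far=[1, 4, 7, 2]
  pop 3: no out-edges | ready=[6] | order so far=[1, 4, 7, 2, 3]
  pop 6: indeg[0]->0 | ready=[0] | order so far=[1, 4, 7, 2, 3, 6]
  pop 0: indeg[5]->0 | ready=[5] | order so far=[1, 4, 7, 2, 3, 6, 0]
  pop 5: no out-edges | ready=[] | order so far=[1, 4, 7, 2, 3, 6, 0, 5]
New canonical toposort: [1, 4, 7, 2, 3, 6, 0, 5]
Compare positions:
  Node 0: index 3 -> 6 (moved)
  Node 1: index 0 -> 0 (same)
  Node 2: index 4 -> 3 (moved)
  Node 3: index 5 -> 4 (moved)
  Node 4: index 1 -> 1 (same)
  Node 5: index 6 -> 7 (moved)
  Node 6: index 7 -> 5 (moved)
  Node 7: index 2 -> 2 (same)
Nodes that changed position: 0 2 3 5 6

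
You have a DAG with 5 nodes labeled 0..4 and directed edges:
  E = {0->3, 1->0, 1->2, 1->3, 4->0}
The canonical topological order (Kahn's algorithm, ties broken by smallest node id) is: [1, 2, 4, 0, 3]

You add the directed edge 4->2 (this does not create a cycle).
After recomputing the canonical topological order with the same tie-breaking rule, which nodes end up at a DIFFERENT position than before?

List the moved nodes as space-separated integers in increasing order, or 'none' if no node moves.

Answer: 0 2 4

Derivation:
Old toposort: [1, 2, 4, 0, 3]
Added edge 4->2
Recompute Kahn (smallest-id tiebreak):
  initial in-degrees: [2, 0, 2, 2, 0]
  ready (indeg=0): [1, 4]
  pop 1: indeg[0]->1; indeg[2]->1; indeg[3]->1 | ready=[4] | order so far=[1]
  pop 4: indeg[0]->0; indeg[2]->0 | ready=[0, 2] | order so far=[1, 4]
  pop 0: indeg[3]->0 | ready=[2, 3] | order so far=[1, 4, 0]
  pop 2: no out-edges | ready=[3] | order so far=[1, 4, 0, 2]
  pop 3: no out-edges | ready=[] | order so far=[1, 4, 0, 2, 3]
New canonical toposort: [1, 4, 0, 2, 3]
Compare positions:
  Node 0: index 3 -> 2 (moved)
  Node 1: index 0 -> 0 (same)
  Node 2: index 1 -> 3 (moved)
  Node 3: index 4 -> 4 (same)
  Node 4: index 2 -> 1 (moved)
Nodes that changed position: 0 2 4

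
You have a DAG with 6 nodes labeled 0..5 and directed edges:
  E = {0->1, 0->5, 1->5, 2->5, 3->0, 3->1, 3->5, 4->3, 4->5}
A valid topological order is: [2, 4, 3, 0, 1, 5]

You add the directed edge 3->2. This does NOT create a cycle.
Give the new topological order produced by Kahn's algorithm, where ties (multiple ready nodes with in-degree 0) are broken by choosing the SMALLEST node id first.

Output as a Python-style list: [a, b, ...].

Answer: [4, 3, 0, 1, 2, 5]

Derivation:
Old toposort: [2, 4, 3, 0, 1, 5]
Added edge: 3->2
Position of 3 (2) > position of 2 (0). Must reorder: 3 must now come before 2.
Run Kahn's algorithm (break ties by smallest node id):
  initial in-degrees: [1, 2, 1, 1, 0, 5]
  ready (indeg=0): [4]
  pop 4: indeg[3]->0; indeg[5]->4 | ready=[3] | order so far=[4]
  pop 3: indeg[0]->0; indeg[1]->1; indeg[2]->0; indeg[5]->3 | ready=[0, 2] | order so far=[4, 3]
  pop 0: indeg[1]->0; indeg[5]->2 | ready=[1, 2] | order so far=[4, 3, 0]
  pop 1: indeg[5]->1 | ready=[2] | order so far=[4, 3, 0, 1]
  pop 2: indeg[5]->0 | ready=[5] | order so far=[4, 3, 0, 1, 2]
  pop 5: no out-edges | ready=[] | order so far=[4, 3, 0, 1, 2, 5]
  Result: [4, 3, 0, 1, 2, 5]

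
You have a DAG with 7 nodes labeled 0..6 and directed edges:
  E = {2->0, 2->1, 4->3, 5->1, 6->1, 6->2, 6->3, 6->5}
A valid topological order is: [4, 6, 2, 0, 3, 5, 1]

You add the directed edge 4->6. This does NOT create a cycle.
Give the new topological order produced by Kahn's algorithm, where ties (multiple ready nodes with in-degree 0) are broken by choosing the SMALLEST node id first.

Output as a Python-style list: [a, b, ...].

Old toposort: [4, 6, 2, 0, 3, 5, 1]
Added edge: 4->6
Position of 4 (0) < position of 6 (1). Old order still valid.
Run Kahn's algorithm (break ties by smallest node id):
  initial in-degrees: [1, 3, 1, 2, 0, 1, 1]
  ready (indeg=0): [4]
  pop 4: indeg[3]->1; indeg[6]->0 | ready=[6] | order so far=[4]
  pop 6: indeg[1]->2; indeg[2]->0; indeg[3]->0; indeg[5]->0 | ready=[2, 3, 5] | order so far=[4, 6]
  pop 2: indeg[0]->0; indeg[1]->1 | ready=[0, 3, 5] | order so far=[4, 6, 2]
  pop 0: no out-edges | ready=[3, 5] | order so far=[4, 6, 2, 0]
  pop 3: no out-edges | ready=[5] | order so far=[4, 6, 2, 0, 3]
  pop 5: indeg[1]->0 | ready=[1] | order so far=[4, 6, 2, 0, 3, 5]
  pop 1: no out-edges | ready=[] | order so far=[4, 6, 2, 0, 3, 5, 1]
  Result: [4, 6, 2, 0, 3, 5, 1]

Answer: [4, 6, 2, 0, 3, 5, 1]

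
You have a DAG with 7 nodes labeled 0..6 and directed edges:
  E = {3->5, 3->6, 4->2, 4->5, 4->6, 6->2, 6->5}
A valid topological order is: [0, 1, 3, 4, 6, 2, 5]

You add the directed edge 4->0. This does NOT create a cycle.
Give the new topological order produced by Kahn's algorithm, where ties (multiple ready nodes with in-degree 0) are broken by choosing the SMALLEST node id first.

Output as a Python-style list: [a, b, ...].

Old toposort: [0, 1, 3, 4, 6, 2, 5]
Added edge: 4->0
Position of 4 (3) > position of 0 (0). Must reorder: 4 must now come before 0.
Run Kahn's algorithm (break ties by smallest node id):
  initial in-degrees: [1, 0, 2, 0, 0, 3, 2]
  ready (indeg=0): [1, 3, 4]
  pop 1: no out-edges | ready=[3, 4] | order so far=[1]
  pop 3: indeg[5]->2; indeg[6]->1 | ready=[4] | order so far=[1, 3]
  pop 4: indeg[0]->0; indeg[2]->1; indeg[5]->1; indeg[6]->0 | ready=[0, 6] | order so far=[1, 3, 4]
  pop 0: no out-edges | ready=[6] | order so far=[1, 3, 4, 0]
  pop 6: indeg[2]->0; indeg[5]->0 | ready=[2, 5] | order so far=[1, 3, 4, 0, 6]
  pop 2: no out-edges | ready=[5] | order so far=[1, 3, 4, 0, 6, 2]
  pop 5: no out-edges | ready=[] | order so far=[1, 3, 4, 0, 6, 2, 5]
  Result: [1, 3, 4, 0, 6, 2, 5]

Answer: [1, 3, 4, 0, 6, 2, 5]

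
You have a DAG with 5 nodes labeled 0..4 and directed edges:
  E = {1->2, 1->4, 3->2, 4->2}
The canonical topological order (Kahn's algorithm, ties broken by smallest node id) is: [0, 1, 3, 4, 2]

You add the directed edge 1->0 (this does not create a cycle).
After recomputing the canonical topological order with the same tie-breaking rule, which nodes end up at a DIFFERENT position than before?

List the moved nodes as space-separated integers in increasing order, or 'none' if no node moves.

Old toposort: [0, 1, 3, 4, 2]
Added edge 1->0
Recompute Kahn (smallest-id tiebreak):
  initial in-degrees: [1, 0, 3, 0, 1]
  ready (indeg=0): [1, 3]
  pop 1: indeg[0]->0; indeg[2]->2; indeg[4]->0 | ready=[0, 3, 4] | order so far=[1]
  pop 0: no out-edges | ready=[3, 4] | order so far=[1, 0]
  pop 3: indeg[2]->1 | ready=[4] | order so far=[1, 0, 3]
  pop 4: indeg[2]->0 | ready=[2] | order so far=[1, 0, 3, 4]
  pop 2: no out-edges | ready=[] | order so far=[1, 0, 3, 4, 2]
New canonical toposort: [1, 0, 3, 4, 2]
Compare positions:
  Node 0: index 0 -> 1 (moved)
  Node 1: index 1 -> 0 (moved)
  Node 2: index 4 -> 4 (same)
  Node 3: index 2 -> 2 (same)
  Node 4: index 3 -> 3 (same)
Nodes that changed position: 0 1

Answer: 0 1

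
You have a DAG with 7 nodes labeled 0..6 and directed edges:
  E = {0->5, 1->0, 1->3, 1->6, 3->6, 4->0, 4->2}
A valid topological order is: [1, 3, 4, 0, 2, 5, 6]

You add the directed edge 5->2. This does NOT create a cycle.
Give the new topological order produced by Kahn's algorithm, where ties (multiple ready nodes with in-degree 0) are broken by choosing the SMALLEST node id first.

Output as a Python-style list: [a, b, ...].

Old toposort: [1, 3, 4, 0, 2, 5, 6]
Added edge: 5->2
Position of 5 (5) > position of 2 (4). Must reorder: 5 must now come before 2.
Run Kahn's algorithm (break ties by smallest node id):
  initial in-degrees: [2, 0, 2, 1, 0, 1, 2]
  ready (indeg=0): [1, 4]
  pop 1: indeg[0]->1; indeg[3]->0; indeg[6]->1 | ready=[3, 4] | order so far=[1]
  pop 3: indeg[6]->0 | ready=[4, 6] | order so far=[1, 3]
  pop 4: indeg[0]->0; indeg[2]->1 | ready=[0, 6] | order so far=[1, 3, 4]
  pop 0: indeg[5]->0 | ready=[5, 6] | order so far=[1, 3, 4, 0]
  pop 5: indeg[2]->0 | ready=[2, 6] | order so far=[1, 3, 4, 0, 5]
  pop 2: no out-edges | ready=[6] | order so far=[1, 3, 4, 0, 5, 2]
  pop 6: no out-edges | ready=[] | order so far=[1, 3, 4, 0, 5, 2, 6]
  Result: [1, 3, 4, 0, 5, 2, 6]

Answer: [1, 3, 4, 0, 5, 2, 6]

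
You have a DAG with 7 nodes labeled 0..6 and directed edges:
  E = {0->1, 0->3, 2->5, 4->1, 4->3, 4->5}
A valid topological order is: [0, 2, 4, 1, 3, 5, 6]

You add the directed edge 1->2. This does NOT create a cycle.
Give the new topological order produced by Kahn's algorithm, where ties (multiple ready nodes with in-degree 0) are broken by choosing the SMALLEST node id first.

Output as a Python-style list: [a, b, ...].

Answer: [0, 4, 1, 2, 3, 5, 6]

Derivation:
Old toposort: [0, 2, 4, 1, 3, 5, 6]
Added edge: 1->2
Position of 1 (3) > position of 2 (1). Must reorder: 1 must now come before 2.
Run Kahn's algorithm (break ties by smallest node id):
  initial in-degrees: [0, 2, 1, 2, 0, 2, 0]
  ready (indeg=0): [0, 4, 6]
  pop 0: indeg[1]->1; indeg[3]->1 | ready=[4, 6] | order so far=[0]
  pop 4: indeg[1]->0; indeg[3]->0; indeg[5]->1 | ready=[1, 3, 6] | order so far=[0, 4]
  pop 1: indeg[2]->0 | ready=[2, 3, 6] | order so far=[0, 4, 1]
  pop 2: indeg[5]->0 | ready=[3, 5, 6] | order so far=[0, 4, 1, 2]
  pop 3: no out-edges | ready=[5, 6] | order so far=[0, 4, 1, 2, 3]
  pop 5: no out-edges | ready=[6] | order so far=[0, 4, 1, 2, 3, 5]
  pop 6: no out-edges | ready=[] | order so far=[0, 4, 1, 2, 3, 5, 6]
  Result: [0, 4, 1, 2, 3, 5, 6]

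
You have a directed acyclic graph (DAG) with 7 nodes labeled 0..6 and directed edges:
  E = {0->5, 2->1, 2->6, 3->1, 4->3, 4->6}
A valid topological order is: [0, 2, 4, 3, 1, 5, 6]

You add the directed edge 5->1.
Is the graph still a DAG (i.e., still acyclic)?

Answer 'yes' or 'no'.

Given toposort: [0, 2, 4, 3, 1, 5, 6]
Position of 5: index 5; position of 1: index 4
New edge 5->1: backward (u after v in old order)
Backward edge: old toposort is now invalid. Check if this creates a cycle.
Does 1 already reach 5? Reachable from 1: [1]. NO -> still a DAG (reorder needed).
Still a DAG? yes

Answer: yes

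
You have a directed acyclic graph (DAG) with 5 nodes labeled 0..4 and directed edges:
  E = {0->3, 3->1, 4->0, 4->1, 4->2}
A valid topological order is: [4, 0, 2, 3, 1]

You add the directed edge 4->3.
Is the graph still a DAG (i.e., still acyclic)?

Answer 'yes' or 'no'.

Answer: yes

Derivation:
Given toposort: [4, 0, 2, 3, 1]
Position of 4: index 0; position of 3: index 3
New edge 4->3: forward
Forward edge: respects the existing order. Still a DAG, same toposort still valid.
Still a DAG? yes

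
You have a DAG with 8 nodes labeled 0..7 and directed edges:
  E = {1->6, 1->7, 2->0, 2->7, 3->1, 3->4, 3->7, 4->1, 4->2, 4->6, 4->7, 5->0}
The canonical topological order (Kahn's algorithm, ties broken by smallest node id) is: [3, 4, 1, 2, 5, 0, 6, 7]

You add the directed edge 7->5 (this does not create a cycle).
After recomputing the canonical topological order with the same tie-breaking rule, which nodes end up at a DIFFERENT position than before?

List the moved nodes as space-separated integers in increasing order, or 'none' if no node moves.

Old toposort: [3, 4, 1, 2, 5, 0, 6, 7]
Added edge 7->5
Recompute Kahn (smallest-id tiebreak):
  initial in-degrees: [2, 2, 1, 0, 1, 1, 2, 4]
  ready (indeg=0): [3]
  pop 3: indeg[1]->1; indeg[4]->0; indeg[7]->3 | ready=[4] | order so far=[3]
  pop 4: indeg[1]->0; indeg[2]->0; indeg[6]->1; indeg[7]->2 | ready=[1, 2] | order so far=[3, 4]
  pop 1: indeg[6]->0; indeg[7]->1 | ready=[2, 6] | order so far=[3, 4, 1]
  pop 2: indeg[0]->1; indeg[7]->0 | ready=[6, 7] | order so far=[3, 4, 1, 2]
  pop 6: no out-edges | ready=[7] | order so far=[3, 4, 1, 2, 6]
  pop 7: indeg[5]->0 | ready=[5] | order so far=[3, 4, 1, 2, 6, 7]
  pop 5: indeg[0]->0 | ready=[0] | order so far=[3, 4, 1, 2, 6, 7, 5]
  pop 0: no out-edges | ready=[] | order so far=[3, 4, 1, 2, 6, 7, 5, 0]
New canonical toposort: [3, 4, 1, 2, 6, 7, 5, 0]
Compare positions:
  Node 0: index 5 -> 7 (moved)
  Node 1: index 2 -> 2 (same)
  Node 2: index 3 -> 3 (same)
  Node 3: index 0 -> 0 (same)
  Node 4: index 1 -> 1 (same)
  Node 5: index 4 -> 6 (moved)
  Node 6: index 6 -> 4 (moved)
  Node 7: index 7 -> 5 (moved)
Nodes that changed position: 0 5 6 7

Answer: 0 5 6 7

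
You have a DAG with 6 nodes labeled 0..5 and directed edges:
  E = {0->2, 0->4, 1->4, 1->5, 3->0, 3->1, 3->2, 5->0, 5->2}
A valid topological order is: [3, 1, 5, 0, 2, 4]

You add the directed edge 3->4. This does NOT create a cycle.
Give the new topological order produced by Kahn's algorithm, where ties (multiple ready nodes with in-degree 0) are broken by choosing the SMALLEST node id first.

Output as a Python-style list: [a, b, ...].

Answer: [3, 1, 5, 0, 2, 4]

Derivation:
Old toposort: [3, 1, 5, 0, 2, 4]
Added edge: 3->4
Position of 3 (0) < position of 4 (5). Old order still valid.
Run Kahn's algorithm (break ties by smallest node id):
  initial in-degrees: [2, 1, 3, 0, 3, 1]
  ready (indeg=0): [3]
  pop 3: indeg[0]->1; indeg[1]->0; indeg[2]->2; indeg[4]->2 | ready=[1] | order so far=[3]
  pop 1: indeg[4]->1; indeg[5]->0 | ready=[5] | order so far=[3, 1]
  pop 5: indeg[0]->0; indeg[2]->1 | ready=[0] | order so far=[3, 1, 5]
  pop 0: indeg[2]->0; indeg[4]->0 | ready=[2, 4] | order so far=[3, 1, 5, 0]
  pop 2: no out-edges | ready=[4] | order so far=[3, 1, 5, 0, 2]
  pop 4: no out-edges | ready=[] | order so far=[3, 1, 5, 0, 2, 4]
  Result: [3, 1, 5, 0, 2, 4]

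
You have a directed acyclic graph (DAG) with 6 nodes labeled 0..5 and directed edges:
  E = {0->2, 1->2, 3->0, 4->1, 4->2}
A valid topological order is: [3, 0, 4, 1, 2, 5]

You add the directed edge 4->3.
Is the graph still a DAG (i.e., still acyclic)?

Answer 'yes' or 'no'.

Given toposort: [3, 0, 4, 1, 2, 5]
Position of 4: index 2; position of 3: index 0
New edge 4->3: backward (u after v in old order)
Backward edge: old toposort is now invalid. Check if this creates a cycle.
Does 3 already reach 4? Reachable from 3: [0, 2, 3]. NO -> still a DAG (reorder needed).
Still a DAG? yes

Answer: yes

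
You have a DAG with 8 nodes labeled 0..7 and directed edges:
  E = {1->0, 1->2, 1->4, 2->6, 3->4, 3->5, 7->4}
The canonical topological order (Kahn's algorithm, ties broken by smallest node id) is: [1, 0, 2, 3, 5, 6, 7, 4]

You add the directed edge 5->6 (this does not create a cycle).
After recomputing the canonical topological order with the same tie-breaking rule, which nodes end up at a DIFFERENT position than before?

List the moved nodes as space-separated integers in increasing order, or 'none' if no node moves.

Old toposort: [1, 0, 2, 3, 5, 6, 7, 4]
Added edge 5->6
Recompute Kahn (smallest-id tiebreak):
  initial in-degrees: [1, 0, 1, 0, 3, 1, 2, 0]
  ready (indeg=0): [1, 3, 7]
  pop 1: indeg[0]->0; indeg[2]->0; indeg[4]->2 | ready=[0, 2, 3, 7] | order so far=[1]
  pop 0: no out-edges | ready=[2, 3, 7] | order so far=[1, 0]
  pop 2: indeg[6]->1 | ready=[3, 7] | order so far=[1, 0, 2]
  pop 3: indeg[4]->1; indeg[5]->0 | ready=[5, 7] | order so far=[1, 0, 2, 3]
  pop 5: indeg[6]->0 | ready=[6, 7] | order so far=[1, 0, 2, 3, 5]
  pop 6: no out-edges | ready=[7] | order so far=[1, 0, 2, 3, 5, 6]
  pop 7: indeg[4]->0 | ready=[4] | order so far=[1, 0, 2, 3, 5, 6, 7]
  pop 4: no out-edges | ready=[] | order so far=[1, 0, 2, 3, 5, 6, 7, 4]
New canonical toposort: [1, 0, 2, 3, 5, 6, 7, 4]
Compare positions:
  Node 0: index 1 -> 1 (same)
  Node 1: index 0 -> 0 (same)
  Node 2: index 2 -> 2 (same)
  Node 3: index 3 -> 3 (same)
  Node 4: index 7 -> 7 (same)
  Node 5: index 4 -> 4 (same)
  Node 6: index 5 -> 5 (same)
  Node 7: index 6 -> 6 (same)
Nodes that changed position: none

Answer: none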